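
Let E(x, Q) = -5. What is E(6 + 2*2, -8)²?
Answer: 25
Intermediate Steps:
E(6 + 2*2, -8)² = (-5)² = 25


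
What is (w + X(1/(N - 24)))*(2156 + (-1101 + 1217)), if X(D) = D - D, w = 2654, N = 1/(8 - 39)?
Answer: 6029888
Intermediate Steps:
N = -1/31 (N = 1/(-31) = -1/31 ≈ -0.032258)
X(D) = 0
(w + X(1/(N - 24)))*(2156 + (-1101 + 1217)) = (2654 + 0)*(2156 + (-1101 + 1217)) = 2654*(2156 + 116) = 2654*2272 = 6029888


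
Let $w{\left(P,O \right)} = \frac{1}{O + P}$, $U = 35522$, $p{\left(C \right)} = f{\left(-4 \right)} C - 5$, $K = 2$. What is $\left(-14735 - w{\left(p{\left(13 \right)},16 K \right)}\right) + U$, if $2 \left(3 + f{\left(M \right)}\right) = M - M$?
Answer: $\frac{249445}{12} \approx 20787.0$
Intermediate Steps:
$f{\left(M \right)} = -3$ ($f{\left(M \right)} = -3 + \frac{M - M}{2} = -3 + \frac{1}{2} \cdot 0 = -3 + 0 = -3$)
$p{\left(C \right)} = -5 - 3 C$ ($p{\left(C \right)} = - 3 C - 5 = -5 - 3 C$)
$\left(-14735 - w{\left(p{\left(13 \right)},16 K \right)}\right) + U = \left(-14735 - \frac{1}{16 \cdot 2 - 44}\right) + 35522 = \left(-14735 - \frac{1}{32 - 44}\right) + 35522 = \left(-14735 - \frac{1}{-12}\right) + 35522 = \left(-14735 - - \frac{1}{12}\right) + 35522 = \left(-14735 + \frac{1}{12}\right) + 35522 = - \frac{176819}{12} + 35522 = \frac{249445}{12}$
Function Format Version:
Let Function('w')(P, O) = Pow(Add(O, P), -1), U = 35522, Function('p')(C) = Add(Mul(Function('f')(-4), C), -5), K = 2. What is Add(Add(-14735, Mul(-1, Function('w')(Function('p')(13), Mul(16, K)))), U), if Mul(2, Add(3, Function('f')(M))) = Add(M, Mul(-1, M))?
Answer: Rational(249445, 12) ≈ 20787.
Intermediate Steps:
Function('f')(M) = -3 (Function('f')(M) = Add(-3, Mul(Rational(1, 2), Add(M, Mul(-1, M)))) = Add(-3, Mul(Rational(1, 2), 0)) = Add(-3, 0) = -3)
Function('p')(C) = Add(-5, Mul(-3, C)) (Function('p')(C) = Add(Mul(-3, C), -5) = Add(-5, Mul(-3, C)))
Add(Add(-14735, Mul(-1, Function('w')(Function('p')(13), Mul(16, K)))), U) = Add(Add(-14735, Mul(-1, Pow(Add(Mul(16, 2), Add(-5, Mul(-3, 13))), -1))), 35522) = Add(Add(-14735, Mul(-1, Pow(Add(32, Add(-5, -39)), -1))), 35522) = Add(Add(-14735, Mul(-1, Pow(Add(32, -44), -1))), 35522) = Add(Add(-14735, Mul(-1, Pow(-12, -1))), 35522) = Add(Add(-14735, Mul(-1, Rational(-1, 12))), 35522) = Add(Add(-14735, Rational(1, 12)), 35522) = Add(Rational(-176819, 12), 35522) = Rational(249445, 12)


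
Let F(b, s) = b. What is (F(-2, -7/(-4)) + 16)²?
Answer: 196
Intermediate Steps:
(F(-2, -7/(-4)) + 16)² = (-2 + 16)² = 14² = 196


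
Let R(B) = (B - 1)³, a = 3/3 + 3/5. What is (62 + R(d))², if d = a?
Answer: 60481729/15625 ≈ 3870.8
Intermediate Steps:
a = 8/5 (a = 3*(⅓) + 3*(⅕) = 1 + ⅗ = 8/5 ≈ 1.6000)
d = 8/5 ≈ 1.6000
R(B) = (-1 + B)³
(62 + R(d))² = (62 + (-1 + 8/5)³)² = (62 + (⅗)³)² = (62 + 27/125)² = (7777/125)² = 60481729/15625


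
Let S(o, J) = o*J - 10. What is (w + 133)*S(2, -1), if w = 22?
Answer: -1860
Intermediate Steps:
S(o, J) = -10 + J*o (S(o, J) = J*o - 10 = -10 + J*o)
(w + 133)*S(2, -1) = (22 + 133)*(-10 - 1*2) = 155*(-10 - 2) = 155*(-12) = -1860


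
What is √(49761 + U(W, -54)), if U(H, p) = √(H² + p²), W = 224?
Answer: √(49761 + 2*√13273) ≈ 223.59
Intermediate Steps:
√(49761 + U(W, -54)) = √(49761 + √(224² + (-54)²)) = √(49761 + √(50176 + 2916)) = √(49761 + √53092) = √(49761 + 2*√13273)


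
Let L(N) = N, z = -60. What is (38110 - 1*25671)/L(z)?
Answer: -12439/60 ≈ -207.32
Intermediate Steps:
(38110 - 1*25671)/L(z) = (38110 - 1*25671)/(-60) = (38110 - 25671)*(-1/60) = 12439*(-1/60) = -12439/60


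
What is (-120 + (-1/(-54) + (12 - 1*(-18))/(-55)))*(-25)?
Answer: 1789825/594 ≈ 3013.2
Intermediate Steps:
(-120 + (-1/(-54) + (12 - 1*(-18))/(-55)))*(-25) = (-120 + (-1*(-1/54) + (12 + 18)*(-1/55)))*(-25) = (-120 + (1/54 + 30*(-1/55)))*(-25) = (-120 + (1/54 - 6/11))*(-25) = (-120 - 313/594)*(-25) = -71593/594*(-25) = 1789825/594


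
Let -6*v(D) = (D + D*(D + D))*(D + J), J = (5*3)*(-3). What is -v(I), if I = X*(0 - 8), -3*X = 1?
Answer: -9652/81 ≈ -119.16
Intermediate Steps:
X = -1/3 (X = -1/3*1 = -1/3 ≈ -0.33333)
I = 8/3 (I = -(0 - 8)/3 = -1/3*(-8) = 8/3 ≈ 2.6667)
J = -45 (J = 15*(-3) = -45)
v(D) = -(-45 + D)*(D + 2*D**2)/6 (v(D) = -(D + D*(D + D))*(D - 45)/6 = -(D + D*(2*D))*(-45 + D)/6 = -(D + 2*D**2)*(-45 + D)/6 = -(-45 + D)*(D + 2*D**2)/6)
-v(I) = -8*(45 - 2*(8/3)**2 + 89*(8/3))/(6*3) = -8*(45 - 2*64/9 + 712/3)/(6*3) = -8*(45 - 128/9 + 712/3)/(6*3) = -8*2413/(6*3*9) = -1*9652/81 = -9652/81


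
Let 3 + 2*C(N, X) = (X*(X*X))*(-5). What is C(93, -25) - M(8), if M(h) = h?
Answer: 39053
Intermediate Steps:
C(N, X) = -3/2 - 5*X**3/2 (C(N, X) = -3/2 + ((X*(X*X))*(-5))/2 = -3/2 + ((X*X**2)*(-5))/2 = -3/2 + (X**3*(-5))/2 = -3/2 + (-5*X**3)/2 = -3/2 - 5*X**3/2)
C(93, -25) - M(8) = (-3/2 - 5/2*(-25)**3) - 1*8 = (-3/2 - 5/2*(-15625)) - 8 = (-3/2 + 78125/2) - 8 = 39061 - 8 = 39053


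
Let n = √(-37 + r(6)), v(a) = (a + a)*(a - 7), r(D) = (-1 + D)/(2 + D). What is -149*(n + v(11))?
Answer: -13112 - 149*I*√582/4 ≈ -13112.0 - 898.64*I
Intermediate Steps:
r(D) = (-1 + D)/(2 + D)
v(a) = 2*a*(-7 + a) (v(a) = (2*a)*(-7 + a) = 2*a*(-7 + a))
n = I*√582/4 (n = √(-37 + (-1 + 6)/(2 + 6)) = √(-37 + 5/8) = √(-291/8) = I*√582/4 ≈ 6.0312*I)
-149*(n + v(11)) = -149*(I*√582/4 + 2*11*(-7 + 11)) = -149*(I*√582/4 + 2*11*4) = -149*(I*√582/4 + 88) = -149*(88 + I*√582/4) = -13112 - 149*I*√582/4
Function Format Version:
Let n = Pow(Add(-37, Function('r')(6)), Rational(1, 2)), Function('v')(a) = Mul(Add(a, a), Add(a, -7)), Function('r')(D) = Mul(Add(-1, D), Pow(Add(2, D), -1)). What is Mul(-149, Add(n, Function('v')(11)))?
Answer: Add(-13112, Mul(Rational(-149, 4), I, Pow(582, Rational(1, 2)))) ≈ Add(-13112., Mul(-898.64, I))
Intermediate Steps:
Function('r')(D) = Mul(Pow(Add(2, D), -1), Add(-1, D))
Function('v')(a) = Mul(2, a, Add(-7, a)) (Function('v')(a) = Mul(Mul(2, a), Add(-7, a)) = Mul(2, a, Add(-7, a)))
n = Mul(Rational(1, 4), I, Pow(582, Rational(1, 2))) (n = Pow(Add(-37, Mul(Pow(Add(2, 6), -1), Add(-1, 6))), Rational(1, 2)) = Pow(Add(-37, Mul(Pow(8, -1), 5)), Rational(1, 2)) = Pow(Add(-37, Mul(Rational(1, 8), 5)), Rational(1, 2)) = Pow(Add(-37, Rational(5, 8)), Rational(1, 2)) = Pow(Rational(-291, 8), Rational(1, 2)) = Mul(Rational(1, 4), I, Pow(582, Rational(1, 2))) ≈ Mul(6.0312, I))
Mul(-149, Add(n, Function('v')(11))) = Mul(-149, Add(Mul(Rational(1, 4), I, Pow(582, Rational(1, 2))), Mul(2, 11, Add(-7, 11)))) = Mul(-149, Add(Mul(Rational(1, 4), I, Pow(582, Rational(1, 2))), Mul(2, 11, 4))) = Mul(-149, Add(Mul(Rational(1, 4), I, Pow(582, Rational(1, 2))), 88)) = Mul(-149, Add(88, Mul(Rational(1, 4), I, Pow(582, Rational(1, 2))))) = Add(-13112, Mul(Rational(-149, 4), I, Pow(582, Rational(1, 2))))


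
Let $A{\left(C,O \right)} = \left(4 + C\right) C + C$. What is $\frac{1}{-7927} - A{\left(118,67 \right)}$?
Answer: $- \frac{115052479}{7927} \approx -14514.0$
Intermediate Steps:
$A{\left(C,O \right)} = C + C \left(4 + C\right)$ ($A{\left(C,O \right)} = C \left(4 + C\right) + C = C + C \left(4 + C\right)$)
$\frac{1}{-7927} - A{\left(118,67 \right)} = \frac{1}{-7927} - 118 \left(5 + 118\right) = - \frac{1}{7927} - 118 \cdot 123 = - \frac{1}{7927} - 14514 = - \frac{115052479}{7927}$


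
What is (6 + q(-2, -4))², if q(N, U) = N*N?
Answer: 100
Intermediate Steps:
q(N, U) = N²
(6 + q(-2, -4))² = (6 + (-2)²)² = (6 + 4)² = 10² = 100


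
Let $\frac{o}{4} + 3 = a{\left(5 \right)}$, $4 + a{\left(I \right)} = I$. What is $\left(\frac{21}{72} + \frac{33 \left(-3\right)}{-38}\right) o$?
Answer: $- \frac{1321}{57} \approx -23.175$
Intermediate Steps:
$a{\left(I \right)} = -4 + I$
$o = -8$ ($o = -12 + 4 \left(-4 + 5\right) = -12 + 4 \cdot 1 = -12 + 4 = -8$)
$\left(\frac{21}{72} + \frac{33 \left(-3\right)}{-38}\right) o = \left(\frac{21}{72} + \frac{33 \left(-3\right)}{-38}\right) \left(-8\right) = \left(21 \cdot \frac{1}{72} - - \frac{99}{38}\right) \left(-8\right) = \left(\frac{7}{24} + \frac{99}{38}\right) \left(-8\right) = \frac{1321}{456} \left(-8\right) = - \frac{1321}{57}$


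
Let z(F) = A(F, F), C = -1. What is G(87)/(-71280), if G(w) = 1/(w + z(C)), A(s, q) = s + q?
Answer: -1/6058800 ≈ -1.6505e-7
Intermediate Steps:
A(s, q) = q + s
z(F) = 2*F (z(F) = F + F = 2*F)
G(w) = 1/(-2 + w) (G(w) = 1/(w + 2*(-1)) = 1/(w - 2) = 1/(-2 + w))
G(87)/(-71280) = 1/((-2 + 87)*(-71280)) = -1/71280/85 = (1/85)*(-1/71280) = -1/6058800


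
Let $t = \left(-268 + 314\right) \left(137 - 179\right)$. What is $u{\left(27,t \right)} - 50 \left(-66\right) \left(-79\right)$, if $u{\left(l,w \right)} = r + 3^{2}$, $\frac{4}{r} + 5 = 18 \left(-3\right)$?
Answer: $- \frac{15380773}{59} \approx -2.6069 \cdot 10^{5}$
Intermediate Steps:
$t = -1932$ ($t = 46 \left(-42\right) = -1932$)
$r = - \frac{4}{59}$ ($r = \frac{4}{-5 + 18 \left(-3\right)} = \frac{4}{-5 - 54} = \frac{4}{-59} = 4 \left(- \frac{1}{59}\right) = - \frac{4}{59} \approx -0.067797$)
$u{\left(l,w \right)} = \frac{527}{59}$ ($u{\left(l,w \right)} = - \frac{4}{59} + 3^{2} = - \frac{4}{59} + 9 = \frac{527}{59}$)
$u{\left(27,t \right)} - 50 \left(-66\right) \left(-79\right) = \frac{527}{59} - 50 \left(-66\right) \left(-79\right) = \frac{527}{59} - \left(-3300\right) \left(-79\right) = \frac{527}{59} - 260700 = - \frac{15380773}{59}$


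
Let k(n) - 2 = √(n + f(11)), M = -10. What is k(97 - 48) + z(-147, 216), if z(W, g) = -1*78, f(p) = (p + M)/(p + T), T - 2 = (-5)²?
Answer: -76 + 9*√874/38 ≈ -68.998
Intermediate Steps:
T = 27 (T = 2 + (-5)² = 2 + 25 = 27)
f(p) = (-10 + p)/(27 + p) (f(p) = (p - 10)/(p + 27) = (-10 + p)/(27 + p))
z(W, g) = -78
k(n) = 2 + √(1/38 + n) (k(n) = 2 + √(n + (-10 + 11)/(27 + 11)) = 2 + √(n + 1/38) = 2 + √(1/38 + n))
k(97 - 48) + z(-147, 216) = (2 + √(38 + 1444*(97 - 48))/38) - 78 = (2 + √(38 + 1444*49)/38) - 78 = (2 + √(38 + 70756)/38) - 78 = (2 + √70794/38) - 78 = (2 + (9*√874)/38) - 78 = (2 + 9*√874/38) - 78 = -76 + 9*√874/38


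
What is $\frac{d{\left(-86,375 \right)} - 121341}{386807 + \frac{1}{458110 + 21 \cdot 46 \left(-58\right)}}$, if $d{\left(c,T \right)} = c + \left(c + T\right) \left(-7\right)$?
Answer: $- \frac{661826972}{2073708429} \approx -0.31915$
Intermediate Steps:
$d{\left(c,T \right)} = - 7 T - 6 c$ ($d{\left(c,T \right)} = c + \left(T + c\right) \left(-7\right) = c - \left(7 T + 7 c\right) = - 7 T - 6 c$)
$\frac{d{\left(-86,375 \right)} - 121341}{386807 + \frac{1}{458110 + 21 \cdot 46 \left(-58\right)}} = \frac{\left(\left(-7\right) 375 - -516\right) - 121341}{386807 + \frac{1}{458110 + 21 \cdot 46 \left(-58\right)}} = \frac{\left(-2625 + 516\right) - 121341}{386807 + \frac{1}{458110 + 966 \left(-58\right)}} = \frac{-2109 - 121341}{386807 + \frac{1}{458110 - 56028}} = - \frac{123450}{386807 + \frac{1}{402082}} = - \frac{123450}{\frac{155528132175}{402082}} = \left(-123450\right) \frac{402082}{155528132175} = - \frac{661826972}{2073708429}$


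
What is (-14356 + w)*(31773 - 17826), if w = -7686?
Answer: -307419774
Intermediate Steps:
(-14356 + w)*(31773 - 17826) = (-14356 - 7686)*(31773 - 17826) = -22042*13947 = -307419774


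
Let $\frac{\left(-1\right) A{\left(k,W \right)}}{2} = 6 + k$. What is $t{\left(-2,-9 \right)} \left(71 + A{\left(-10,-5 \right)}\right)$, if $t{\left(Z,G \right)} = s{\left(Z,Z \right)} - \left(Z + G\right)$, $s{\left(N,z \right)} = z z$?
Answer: $1185$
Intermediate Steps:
$A{\left(k,W \right)} = -12 - 2 k$ ($A{\left(k,W \right)} = - 2 \left(6 + k\right) = -12 - 2 k$)
$s{\left(N,z \right)} = z^{2}$
$t{\left(Z,G \right)} = Z^{2} - G - Z$ ($t{\left(Z,G \right)} = Z^{2} - \left(Z + G\right) = Z^{2} - \left(G + Z\right) = Z^{2} - G - Z$)
$t{\left(-2,-9 \right)} \left(71 + A{\left(-10,-5 \right)}\right) = \left(\left(-2\right)^{2} - -9 - -2\right) \left(71 - -8\right) = \left(4 + 9 + 2\right) \left(71 + \left(-12 + 20\right)\right) = 15 \left(71 + 8\right) = 15 \cdot 79 = 1185$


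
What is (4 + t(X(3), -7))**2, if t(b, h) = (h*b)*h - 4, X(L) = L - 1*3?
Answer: 0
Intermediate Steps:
X(L) = -3 + L (X(L) = L - 3 = -3 + L)
t(b, h) = -4 + b*h**2 (t(b, h) = (b*h)*h - 4 = b*h**2 - 4 = -4 + b*h**2)
(4 + t(X(3), -7))**2 = (4 + (-4 + (-3 + 3)*(-7)**2))**2 = (4 + (-4 + 0*49))**2 = (4 + (-4 + 0))**2 = (4 - 4)**2 = 0**2 = 0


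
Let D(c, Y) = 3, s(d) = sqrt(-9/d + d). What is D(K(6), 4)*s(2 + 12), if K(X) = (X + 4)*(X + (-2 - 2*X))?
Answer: 3*sqrt(2618)/14 ≈ 10.964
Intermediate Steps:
K(X) = (-2 - X)*(4 + X) (K(X) = (4 + X)*(-2 - X) = (-2 - X)*(4 + X))
s(d) = sqrt(d - 9/d)
D(K(6), 4)*s(2 + 12) = 3*sqrt((2 + 12) - 9/(2 + 12)) = 3*sqrt(14 - 9/14) = 3*sqrt(187/14) = 3*(sqrt(2618)/14) = 3*sqrt(2618)/14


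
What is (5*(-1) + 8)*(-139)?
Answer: -417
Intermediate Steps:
(5*(-1) + 8)*(-139) = (-5 + 8)*(-139) = 3*(-139) = -417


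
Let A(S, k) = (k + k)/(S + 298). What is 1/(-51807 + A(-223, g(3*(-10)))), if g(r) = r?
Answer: -5/259039 ≈ -1.9302e-5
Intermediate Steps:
A(S, k) = 2*k/(298 + S) (A(S, k) = (2*k)/(298 + S) = 2*k/(298 + S))
1/(-51807 + A(-223, g(3*(-10)))) = 1/(-51807 + 2*(3*(-10))/(298 - 223)) = 1/(-51807 + 2*(-30)/75) = 1/(-51807 + 2*(-30)*(1/75)) = 1/(-51807 - 4/5) = 1/(-259039/5) = -5/259039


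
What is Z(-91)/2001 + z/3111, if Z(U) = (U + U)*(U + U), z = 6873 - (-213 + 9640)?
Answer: 32646070/2075037 ≈ 15.733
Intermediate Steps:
z = -2554 (z = 6873 - 1*9427 = 6873 - 9427 = -2554)
Z(U) = 4*U**2 (Z(U) = (2*U)*(2*U) = 4*U**2)
Z(-91)/2001 + z/3111 = (4*(-91)**2)/2001 - 2554/3111 = (4*8281)*(1/2001) - 2554*1/3111 = 33124*(1/2001) - 2554/3111 = 33124/2001 - 2554/3111 = 32646070/2075037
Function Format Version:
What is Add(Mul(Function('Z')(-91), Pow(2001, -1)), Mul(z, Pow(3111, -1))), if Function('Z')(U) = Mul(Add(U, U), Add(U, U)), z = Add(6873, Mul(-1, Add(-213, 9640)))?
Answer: Rational(32646070, 2075037) ≈ 15.733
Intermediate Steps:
z = -2554 (z = Add(6873, Mul(-1, 9427)) = Add(6873, -9427) = -2554)
Function('Z')(U) = Mul(4, Pow(U, 2)) (Function('Z')(U) = Mul(Mul(2, U), Mul(2, U)) = Mul(4, Pow(U, 2)))
Add(Mul(Function('Z')(-91), Pow(2001, -1)), Mul(z, Pow(3111, -1))) = Add(Mul(Mul(4, Pow(-91, 2)), Pow(2001, -1)), Mul(-2554, Pow(3111, -1))) = Add(Mul(Mul(4, 8281), Rational(1, 2001)), Mul(-2554, Rational(1, 3111))) = Add(Mul(33124, Rational(1, 2001)), Rational(-2554, 3111)) = Add(Rational(33124, 2001), Rational(-2554, 3111)) = Rational(32646070, 2075037)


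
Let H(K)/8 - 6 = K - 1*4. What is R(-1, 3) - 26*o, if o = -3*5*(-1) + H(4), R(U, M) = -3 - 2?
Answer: -1643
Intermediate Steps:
H(K) = 16 + 8*K (H(K) = 48 + 8*(K - 1*4) = 48 + 8*(K - 4) = 48 + 8*(-4 + K) = 48 + (-32 + 8*K) = 16 + 8*K)
R(U, M) = -5
o = 63 (o = -3*5*(-1) + (16 + 8*4) = -15*(-1) + (16 + 32) = 15 + 48 = 63)
R(-1, 3) - 26*o = -5 - 26*63 = -5 - 1638 = -1643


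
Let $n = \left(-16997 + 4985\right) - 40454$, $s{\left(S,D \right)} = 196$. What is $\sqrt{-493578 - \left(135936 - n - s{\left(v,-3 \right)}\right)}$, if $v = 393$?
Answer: $2 i \sqrt{170446} \approx 825.7 i$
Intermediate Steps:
$n = -52466$ ($n = -12012 - 40454 = -52466$)
$\sqrt{-493578 - \left(135936 - n - s{\left(v,-3 \right)}\right)} = \sqrt{-493578 + \left(\left(196 - 52466\right) - 135936\right)} = \sqrt{-493578 - 188206} = \sqrt{-681784} = 2 i \sqrt{170446}$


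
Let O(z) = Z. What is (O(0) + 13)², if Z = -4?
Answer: 81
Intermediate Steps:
O(z) = -4
(O(0) + 13)² = (-4 + 13)² = 9² = 81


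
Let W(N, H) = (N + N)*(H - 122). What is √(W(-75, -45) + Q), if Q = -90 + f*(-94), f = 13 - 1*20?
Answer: √25618 ≈ 160.06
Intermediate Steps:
f = -7 (f = 13 - 20 = -7)
W(N, H) = 2*N*(-122 + H) (W(N, H) = (2*N)*(-122 + H) = 2*N*(-122 + H))
Q = 568 (Q = -90 - 7*(-94) = -90 + 658 = 568)
√(W(-75, -45) + Q) = √(2*(-75)*(-122 - 45) + 568) = √(2*(-75)*(-167) + 568) = √(25050 + 568) = √25618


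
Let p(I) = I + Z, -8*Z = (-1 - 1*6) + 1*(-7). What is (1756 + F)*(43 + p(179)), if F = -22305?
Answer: -18391355/4 ≈ -4.5978e+6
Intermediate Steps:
Z = 7/4 (Z = -((-1 - 1*6) + 1*(-7))/8 = -((-1 - 6) - 7)/8 = -(-7 - 7)/8 = -⅛*(-14) = 7/4 ≈ 1.7500)
p(I) = 7/4 + I (p(I) = I + 7/4 = 7/4 + I)
(1756 + F)*(43 + p(179)) = (1756 - 22305)*(43 + (7/4 + 179)) = -20549*(43 + 723/4) = -20549*895/4 = -18391355/4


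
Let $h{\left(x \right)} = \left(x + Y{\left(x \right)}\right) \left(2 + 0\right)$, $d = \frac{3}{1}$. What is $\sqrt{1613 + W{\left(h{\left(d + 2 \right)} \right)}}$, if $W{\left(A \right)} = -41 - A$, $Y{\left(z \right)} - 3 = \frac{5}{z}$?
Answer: $\sqrt{1554} \approx 39.421$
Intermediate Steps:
$d = 3$ ($d = 3 \cdot 1 = 3$)
$Y{\left(z \right)} = 3 + \frac{5}{z}$
$h{\left(x \right)} = 6 + 2 x + \frac{10}{x}$ ($h{\left(x \right)} = \left(x + \left(3 + \frac{5}{x}\right)\right) \left(2 + 0\right) = \left(3 + x + \frac{5}{x}\right) 2 = 6 + 2 x + \frac{10}{x}$)
$\sqrt{1613 + W{\left(h{\left(d + 2 \right)} \right)}} = \sqrt{1613 - \left(47 + 2 \left(3 + 2\right) + \frac{10}{3 + 2}\right)} = \sqrt{1613 - \left(47 + 2 + 10\right)} = \sqrt{1613 - \left(57 + 2\right)} = \sqrt{1613 - 59} = \sqrt{1554}$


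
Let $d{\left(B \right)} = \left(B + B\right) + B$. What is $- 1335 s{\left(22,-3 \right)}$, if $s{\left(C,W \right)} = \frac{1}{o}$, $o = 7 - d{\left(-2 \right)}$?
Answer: $- \frac{1335}{13} \approx -102.69$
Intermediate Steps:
$d{\left(B \right)} = 3 B$ ($d{\left(B \right)} = 2 B + B = 3 B$)
$o = 13$ ($o = 7 - 3 \left(-2\right) = 7 - -6 = 7 + 6 = 13$)
$s{\left(C,W \right)} = \frac{1}{13}$
$- 1335 s{\left(22,-3 \right)} = \left(-1335\right) \frac{1}{13} = - \frac{1335}{13}$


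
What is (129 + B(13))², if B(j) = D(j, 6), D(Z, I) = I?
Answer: 18225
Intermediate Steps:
B(j) = 6
(129 + B(13))² = (129 + 6)² = 135² = 18225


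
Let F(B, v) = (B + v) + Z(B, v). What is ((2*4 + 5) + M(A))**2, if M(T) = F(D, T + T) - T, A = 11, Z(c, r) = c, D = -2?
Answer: 400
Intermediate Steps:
F(B, v) = v + 2*B (F(B, v) = (B + v) + B = v + 2*B)
M(T) = -4 + T (M(T) = ((T + T) + 2*(-2)) - T = (2*T - 4) - T = (-4 + 2*T) - T = -4 + T)
((2*4 + 5) + M(A))**2 = ((2*4 + 5) + (-4 + 11))**2 = ((8 + 5) + 7)**2 = (13 + 7)**2 = 20**2 = 400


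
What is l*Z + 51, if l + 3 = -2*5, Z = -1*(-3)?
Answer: 12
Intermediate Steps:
Z = 3
l = -13 (l = -3 - 2*5 = -3 - 10 = -13)
l*Z + 51 = -13*3 + 51 = -39 + 51 = 12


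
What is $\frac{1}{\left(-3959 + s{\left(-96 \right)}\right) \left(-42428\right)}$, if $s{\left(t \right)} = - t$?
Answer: $\frac{1}{163899364} \approx 6.1013 \cdot 10^{-9}$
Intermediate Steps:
$\frac{1}{\left(-3959 + s{\left(-96 \right)}\right) \left(-42428\right)} = \frac{1}{\left(-3959 - -96\right) \left(-42428\right)} = \frac{1}{-3959 + 96} \left(- \frac{1}{42428}\right) = \frac{1}{-3863} \left(- \frac{1}{42428}\right) = \left(- \frac{1}{3863}\right) \left(- \frac{1}{42428}\right) = \frac{1}{163899364}$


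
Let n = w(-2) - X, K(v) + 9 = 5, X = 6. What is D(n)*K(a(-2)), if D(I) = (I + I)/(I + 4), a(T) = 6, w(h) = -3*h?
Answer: 0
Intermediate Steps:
K(v) = -4 (K(v) = -9 + 5 = -4)
n = 0 (n = -3*(-2) - 1*6 = 6 - 6 = 0)
D(I) = 2*I/(4 + I) (D(I) = (2*I)/(4 + I) = 2*I/(4 + I))
D(n)*K(a(-2)) = (2*0/(4 + 0))*(-4) = (2*0/4)*(-4) = (2*0*(¼))*(-4) = 0*(-4) = 0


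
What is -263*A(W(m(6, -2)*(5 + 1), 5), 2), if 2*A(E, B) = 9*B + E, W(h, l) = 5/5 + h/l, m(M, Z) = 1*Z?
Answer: -21829/10 ≈ -2182.9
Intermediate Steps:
m(M, Z) = Z
W(h, l) = 1 + h/l (W(h, l) = 5*(⅕) + h/l = 1 + h/l)
A(E, B) = E/2 + 9*B/2 (A(E, B) = (9*B + E)/2 = (E + 9*B)/2 = E/2 + 9*B/2)
-263*A(W(m(6, -2)*(5 + 1), 5), 2) = -263*(((-2*(5 + 1) + 5)/5)/2 + (9/2)*2) = -263*(((-2*6 + 5)/5)/2 + 9) = -263*(((-12 + 5)/5)/2 + 9) = -263*(((⅕)*(-7))/2 + 9) = -263*((½)*(-7/5) + 9) = -263*(-7/10 + 9) = -263*83/10 = -21829/10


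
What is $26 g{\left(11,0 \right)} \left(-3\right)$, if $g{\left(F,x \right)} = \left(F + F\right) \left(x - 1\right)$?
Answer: $1716$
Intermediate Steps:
$g{\left(F,x \right)} = 2 F \left(-1 + x\right)$ ($g{\left(F,x \right)} = 2 F \left(x + \left(-3 + 2\right)\right) = 2 F \left(x - 1\right) = 2 F \left(-1 + x\right)$)
$26 g{\left(11,0 \right)} \left(-3\right) = 26 \cdot 2 \cdot 11 \left(-1 + 0\right) \left(-3\right) = 26 \cdot 2 \cdot 11 \left(-1\right) \left(-3\right) = 26 \left(-22\right) \left(-3\right) = \left(-572\right) \left(-3\right) = 1716$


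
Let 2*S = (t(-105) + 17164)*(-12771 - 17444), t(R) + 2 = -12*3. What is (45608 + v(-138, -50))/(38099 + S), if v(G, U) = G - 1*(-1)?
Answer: -15157/86230982 ≈ -0.00017577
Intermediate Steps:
t(R) = -38 (t(R) = -2 - 12*3 = -2 - 36 = -38)
v(G, U) = 1 + G (v(G, U) = G + 1 = 1 + G)
S = -258731045 (S = ((-38 + 17164)*(-12771 - 17444))/2 = (17126*(-30215))/2 = (½)*(-517462090) = -258731045)
(45608 + v(-138, -50))/(38099 + S) = (45608 + (1 - 138))/(38099 - 258731045) = (45608 - 137)/(-258692946) = 45471*(-1/258692946) = -15157/86230982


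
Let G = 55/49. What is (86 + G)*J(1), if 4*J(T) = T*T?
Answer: 4269/196 ≈ 21.781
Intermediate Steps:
J(T) = T²/4 (J(T) = (T*T)/4 = T²/4)
G = 55/49 (G = 55*(1/49) = 55/49 ≈ 1.1224)
(86 + G)*J(1) = (86 + 55/49)*((¼)*1²) = 4269*((¼)*1)/49 = (4269/49)*(¼) = 4269/196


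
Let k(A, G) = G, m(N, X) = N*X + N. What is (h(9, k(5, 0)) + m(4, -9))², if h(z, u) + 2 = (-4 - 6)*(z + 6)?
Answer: 33856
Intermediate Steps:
m(N, X) = N + N*X
h(z, u) = -62 - 10*z (h(z, u) = -2 + (-4 - 6)*(z + 6) = -2 - 10*(6 + z) = -2 + (-60 - 10*z) = -62 - 10*z)
(h(9, k(5, 0)) + m(4, -9))² = ((-62 - 10*9) + 4*(1 - 9))² = ((-62 - 90) + 4*(-8))² = (-152 - 32)² = (-184)² = 33856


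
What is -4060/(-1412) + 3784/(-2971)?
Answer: 1679813/1048763 ≈ 1.6017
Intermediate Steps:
-4060/(-1412) + 3784/(-2971) = -4060*(-1/1412) + 3784*(-1/2971) = 1015/353 - 3784/2971 = 1679813/1048763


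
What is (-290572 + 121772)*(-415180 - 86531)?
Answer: 84688816800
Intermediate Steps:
(-290572 + 121772)*(-415180 - 86531) = -168800*(-501711) = 84688816800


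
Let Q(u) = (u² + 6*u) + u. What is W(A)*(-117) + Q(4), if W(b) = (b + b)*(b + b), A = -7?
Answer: -22888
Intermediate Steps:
Q(u) = u² + 7*u
W(b) = 4*b² (W(b) = (2*b)*(2*b) = 4*b²)
W(A)*(-117) + Q(4) = (4*(-7)²)*(-117) + 4*(7 + 4) = (4*49)*(-117) + 4*11 = 196*(-117) + 44 = -22932 + 44 = -22888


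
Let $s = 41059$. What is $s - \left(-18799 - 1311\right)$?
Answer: $61169$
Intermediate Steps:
$s - \left(-18799 - 1311\right) = 41059 - \left(-18799 - 1311\right) = 41059 - -20110 = 41059 + 20110 = 61169$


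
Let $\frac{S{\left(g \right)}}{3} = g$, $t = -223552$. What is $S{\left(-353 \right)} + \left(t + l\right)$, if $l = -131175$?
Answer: $-355786$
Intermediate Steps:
$S{\left(g \right)} = 3 g$
$S{\left(-353 \right)} + \left(t + l\right) = 3 \left(-353\right) - 354727 = -1059 - 354727 = -355786$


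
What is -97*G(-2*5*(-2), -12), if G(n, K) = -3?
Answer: 291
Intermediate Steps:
-97*G(-2*5*(-2), -12) = -97*(-3) = 291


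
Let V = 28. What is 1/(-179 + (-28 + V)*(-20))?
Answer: -1/179 ≈ -0.0055866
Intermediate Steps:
1/(-179 + (-28 + V)*(-20)) = 1/(-179 + (-28 + 28)*(-20)) = 1/(-179 + 0*(-20)) = 1/(-179 + 0) = 1/(-179) = -1/179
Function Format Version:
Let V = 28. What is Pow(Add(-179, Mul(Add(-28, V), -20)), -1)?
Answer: Rational(-1, 179) ≈ -0.0055866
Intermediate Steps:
Pow(Add(-179, Mul(Add(-28, V), -20)), -1) = Pow(Add(-179, Mul(Add(-28, 28), -20)), -1) = Pow(Add(-179, Mul(0, -20)), -1) = Pow(Add(-179, 0), -1) = Pow(-179, -1) = Rational(-1, 179)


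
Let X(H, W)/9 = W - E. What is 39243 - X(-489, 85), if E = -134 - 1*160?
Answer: 35832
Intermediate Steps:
E = -294 (E = -134 - 160 = -294)
X(H, W) = 2646 + 9*W (X(H, W) = 9*(W - 1*(-294)) = 9*(W + 294) = 9*(294 + W) = 2646 + 9*W)
39243 - X(-489, 85) = 39243 - (2646 + 9*85) = 39243 - (2646 + 765) = 39243 - 1*3411 = 39243 - 3411 = 35832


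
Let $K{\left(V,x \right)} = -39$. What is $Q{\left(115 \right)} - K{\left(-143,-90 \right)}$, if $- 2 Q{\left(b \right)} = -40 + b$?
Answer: $\frac{3}{2} \approx 1.5$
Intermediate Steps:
$Q{\left(b \right)} = 20 - \frac{b}{2}$ ($Q{\left(b \right)} = - \frac{-40 + b}{2} = 20 - \frac{b}{2}$)
$Q{\left(115 \right)} - K{\left(-143,-90 \right)} = \left(20 - \frac{115}{2}\right) - -39 = \left(20 - \frac{115}{2}\right) + 39 = - \frac{75}{2} + 39 = \frac{3}{2}$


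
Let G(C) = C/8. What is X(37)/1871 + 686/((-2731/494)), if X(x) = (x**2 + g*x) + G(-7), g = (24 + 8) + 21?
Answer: -4999680989/40877608 ≈ -122.31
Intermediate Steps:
g = 53 (g = 32 + 21 = 53)
G(C) = C/8 (G(C) = C*(1/8) = C/8)
X(x) = -7/8 + x**2 + 53*x (X(x) = (x**2 + 53*x) + (1/8)*(-7) = (x**2 + 53*x) - 7/8 = -7/8 + x**2 + 53*x)
X(37)/1871 + 686/((-2731/494)) = (-7/8 + 37**2 + 53*37)/1871 + 686/((-2731/494)) = (-7/8 + 1369 + 1961)*(1/1871) + 686/((-2731*1/494)) = (26633/8)*(1/1871) + 686/(-2731/494) = 26633/14968 + 686*(-494/2731) = 26633/14968 - 338884/2731 = -4999680989/40877608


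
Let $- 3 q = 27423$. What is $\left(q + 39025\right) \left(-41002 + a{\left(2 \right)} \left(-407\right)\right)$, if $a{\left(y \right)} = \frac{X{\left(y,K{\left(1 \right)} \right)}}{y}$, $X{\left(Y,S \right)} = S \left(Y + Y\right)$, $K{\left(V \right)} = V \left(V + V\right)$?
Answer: $-1273954920$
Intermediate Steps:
$q = -9141$ ($q = \left(- \frac{1}{3}\right) 27423 = -9141$)
$K{\left(V \right)} = 2 V^{2}$ ($K{\left(V \right)} = V 2 V = 2 V^{2}$)
$X{\left(Y,S \right)} = 2 S Y$ ($X{\left(Y,S \right)} = S 2 Y = 2 S Y$)
$a{\left(y \right)} = 4$ ($a{\left(y \right)} = \frac{2 \cdot 2 \cdot 1^{2} y}{y} = \frac{2 \cdot 2 \cdot 1 y}{y} = \frac{2 \cdot 2 y}{y} = \frac{4 y}{y} = 4$)
$\left(q + 39025\right) \left(-41002 + a{\left(2 \right)} \left(-407\right)\right) = \left(-9141 + 39025\right) \left(-41002 + 4 \left(-407\right)\right) = 29884 \left(-41002 - 1628\right) = 29884 \left(-42630\right) = -1273954920$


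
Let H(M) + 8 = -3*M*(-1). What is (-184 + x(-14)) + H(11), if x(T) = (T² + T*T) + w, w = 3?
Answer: 236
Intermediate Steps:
x(T) = 3 + 2*T² (x(T) = (T² + T*T) + 3 = (T² + T²) + 3 = 2*T² + 3 = 3 + 2*T²)
H(M) = -8 + 3*M (H(M) = -8 - 3*M*(-1) = -8 + 3*M)
(-184 + x(-14)) + H(11) = (-184 + (3 + 2*(-14)²)) + (-8 + 3*11) = (-184 + (3 + 2*196)) + (-8 + 33) = (-184 + (3 + 392)) + 25 = (-184 + 395) + 25 = 211 + 25 = 236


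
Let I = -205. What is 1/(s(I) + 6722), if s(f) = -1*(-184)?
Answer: 1/6906 ≈ 0.00014480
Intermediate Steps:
s(f) = 184
1/(s(I) + 6722) = 1/(184 + 6722) = 1/6906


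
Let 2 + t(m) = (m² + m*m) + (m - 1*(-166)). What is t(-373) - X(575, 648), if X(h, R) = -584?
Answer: 278633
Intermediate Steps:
t(m) = 164 + m + 2*m² (t(m) = -2 + ((m² + m*m) + (m - 1*(-166))) = -2 + ((m² + m²) + (m + 166)) = -2 + (2*m² + (166 + m)) = -2 + (166 + m + 2*m²) = 164 + m + 2*m²)
t(-373) - X(575, 648) = (164 - 373 + 2*(-373)²) - 1*(-584) = (164 - 373 + 2*139129) + 584 = (164 - 373 + 278258) + 584 = 278049 + 584 = 278633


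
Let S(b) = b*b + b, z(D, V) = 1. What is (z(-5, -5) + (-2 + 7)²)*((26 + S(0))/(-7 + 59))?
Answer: 13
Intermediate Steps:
S(b) = b + b² (S(b) = b² + b = b + b²)
(z(-5, -5) + (-2 + 7)²)*((26 + S(0))/(-7 + 59)) = (1 + (-2 + 7)²)*((26 + 0*(1 + 0))/(-7 + 59)) = (1 + 5²)*((26 + 0*1)/52) = (1 + 25)*((26 + 0)*(1/52)) = 26*(26*(1/52)) = 26*(½) = 13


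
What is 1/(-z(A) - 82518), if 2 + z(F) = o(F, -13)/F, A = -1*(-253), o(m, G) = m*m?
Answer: -1/82769 ≈ -1.2082e-5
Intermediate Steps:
o(m, G) = m²
A = 253
z(F) = -2 + F (z(F) = -2 + F²/F = -2 + F)
1/(-z(A) - 82518) = 1/(-(-2 + 253) - 82518) = 1/(-1*251 - 82518) = 1/(-251 - 82518) = 1/(-82769) = -1/82769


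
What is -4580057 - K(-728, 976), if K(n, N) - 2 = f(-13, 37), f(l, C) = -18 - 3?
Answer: -4580038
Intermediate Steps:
f(l, C) = -21
K(n, N) = -19 (K(n, N) = 2 - 21 = -19)
-4580057 - K(-728, 976) = -4580057 - 1*(-19) = -4580057 + 19 = -4580038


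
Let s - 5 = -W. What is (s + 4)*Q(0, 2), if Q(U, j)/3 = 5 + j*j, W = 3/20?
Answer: 4779/20 ≈ 238.95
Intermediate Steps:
W = 3/20 (W = 3*(1/20) = 3/20 ≈ 0.15000)
Q(U, j) = 15 + 3*j² (Q(U, j) = 3*(5 + j*j) = 3*(5 + j²) = 15 + 3*j²)
s = 97/20 (s = 5 - 1*3/20 = 5 - 3/20 = 97/20 ≈ 4.8500)
(s + 4)*Q(0, 2) = (97/20 + 4)*(15 + 3*2²) = 177*(15 + 3*4)/20 = 177*(15 + 12)/20 = (177/20)*27 = 4779/20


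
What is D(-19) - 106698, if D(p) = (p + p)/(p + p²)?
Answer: -960283/9 ≈ -1.0670e+5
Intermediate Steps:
D(p) = 2*p/(p + p²) (D(p) = (2*p)/(p + p²) = 2*p/(p + p²))
D(-19) - 106698 = 2/(1 - 19) - 106698 = 2/(-18) - 106698 = 2*(-1/18) - 106698 = -⅑ - 106698 = -960283/9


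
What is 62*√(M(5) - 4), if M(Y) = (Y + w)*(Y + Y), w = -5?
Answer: 124*I ≈ 124.0*I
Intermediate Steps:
M(Y) = 2*Y*(-5 + Y) (M(Y) = (Y - 5)*(Y + Y) = (-5 + Y)*(2*Y) = 2*Y*(-5 + Y))
62*√(M(5) - 4) = 62*√(2*5*(-5 + 5) - 4) = 62*√(2*5*0 - 4) = 62*√(0 - 4) = 62*√(-4) = 62*(2*I) = 124*I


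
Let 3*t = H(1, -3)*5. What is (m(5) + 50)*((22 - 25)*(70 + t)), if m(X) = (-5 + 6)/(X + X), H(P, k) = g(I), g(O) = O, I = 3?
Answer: -22545/2 ≈ -11273.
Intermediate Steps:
H(P, k) = 3
m(X) = 1/(2*X)
t = 5 (t = (3*5)/3 = (⅓)*15 = 5)
(m(5) + 50)*((22 - 25)*(70 + t)) = ((½)/5 + 50)*((22 - 25)*(70 + 5)) = ((½)*(⅕) + 50)*(-3*75) = (⅒ + 50)*(-225) = (501/10)*(-225) = -22545/2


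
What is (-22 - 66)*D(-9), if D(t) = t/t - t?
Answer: -880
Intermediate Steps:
D(t) = 1 - t
(-22 - 66)*D(-9) = (-22 - 66)*(1 - 1*(-9)) = -88*(1 + 9) = -88*10 = -880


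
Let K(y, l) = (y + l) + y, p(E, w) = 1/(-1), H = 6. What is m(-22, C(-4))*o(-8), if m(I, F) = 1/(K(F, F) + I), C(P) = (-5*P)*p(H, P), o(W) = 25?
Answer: -25/82 ≈ -0.30488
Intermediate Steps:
p(E, w) = -1
K(y, l) = l + 2*y (K(y, l) = (l + y) + y = l + 2*y)
C(P) = 5*P (C(P) = -5*P*(-1) = 5*P)
m(I, F) = 1/(I + 3*F) (m(I, F) = 1/((F + 2*F) + I) = 1/(3*F + I) = 1/(I + 3*F))
m(-22, C(-4))*o(-8) = 25/(-22 + 3*(5*(-4))) = 25/(-22 + 3*(-20)) = 25/(-22 - 60) = 25/(-82) = -1/82*25 = -25/82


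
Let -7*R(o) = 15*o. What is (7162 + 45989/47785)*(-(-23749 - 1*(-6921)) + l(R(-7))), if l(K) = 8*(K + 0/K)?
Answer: 305315685828/2515 ≈ 1.2140e+8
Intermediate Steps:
R(o) = -15*o/7
l(K) = 8*K (l(K) = 8*(K + 0) = 8*K)
(7162 + 45989/47785)*(-(-23749 - 1*(-6921)) + l(R(-7))) = (7162 + 45989/47785)*(-(-23749 - 1*(-6921)) + 8*(-15/7*(-7))) = (7162 + 45989*(1/47785))*(-(-23749 + 6921) + 8*15) = (7162 + 45989/47785)*(-1*(-16828) + 120) = 342282159*(16828 + 120)/47785 = (342282159/47785)*16948 = 305315685828/2515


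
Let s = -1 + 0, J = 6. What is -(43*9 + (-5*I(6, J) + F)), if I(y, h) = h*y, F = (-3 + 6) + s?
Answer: -209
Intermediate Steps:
s = -1
F = 2 (F = (-3 + 6) - 1 = 3 - 1 = 2)
-(43*9 + (-5*I(6, J) + F)) = -(43*9 + (-30*6 + 2)) = -(387 + (-5*36 + 2)) = -(387 + (-180 + 2)) = -(387 - 178) = -1*209 = -209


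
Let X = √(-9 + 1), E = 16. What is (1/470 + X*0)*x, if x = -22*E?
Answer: -176/235 ≈ -0.74894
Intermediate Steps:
X = 2*I*√2 (X = √(-8) = 2*I*√2 ≈ 2.8284*I)
x = -352 (x = -22*16 = -352)
(1/470 + X*0)*x = (1/470 + (2*I*√2)*0)*(-352) = (1/470 + 0)*(-352) = (1/470)*(-352) = -176/235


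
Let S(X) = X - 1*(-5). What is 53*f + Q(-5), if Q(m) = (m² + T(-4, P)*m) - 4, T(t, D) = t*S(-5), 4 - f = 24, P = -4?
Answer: -1039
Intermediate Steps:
f = -20 (f = 4 - 1*24 = 4 - 24 = -20)
S(X) = 5 + X (S(X) = X + 5 = 5 + X)
T(t, D) = 0 (T(t, D) = t*(5 - 5) = t*0 = 0)
Q(m) = -4 + m² (Q(m) = (m² + 0*m) - 4 = (m² + 0) - 4 = m² - 4 = -4 + m²)
53*f + Q(-5) = 53*(-20) + (-4 + (-5)²) = -1060 + (-4 + 25) = -1060 + 21 = -1039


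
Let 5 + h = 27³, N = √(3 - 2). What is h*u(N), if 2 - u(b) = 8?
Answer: -118068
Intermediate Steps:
N = 1 (N = √1 = 1)
h = 19678 (h = -5 + 27³ = -5 + 19683 = 19678)
u(b) = -6 (u(b) = 2 - 1*8 = 2 - 8 = -6)
h*u(N) = 19678*(-6) = -118068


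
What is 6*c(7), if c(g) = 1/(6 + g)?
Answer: 6/13 ≈ 0.46154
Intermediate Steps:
6*c(7) = 6/(6 + 7) = 6/13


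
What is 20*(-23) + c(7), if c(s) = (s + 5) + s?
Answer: -441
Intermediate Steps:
c(s) = 5 + 2*s (c(s) = (5 + s) + s = 5 + 2*s)
20*(-23) + c(7) = 20*(-23) + (5 + 2*7) = -460 + (5 + 14) = -460 + 19 = -441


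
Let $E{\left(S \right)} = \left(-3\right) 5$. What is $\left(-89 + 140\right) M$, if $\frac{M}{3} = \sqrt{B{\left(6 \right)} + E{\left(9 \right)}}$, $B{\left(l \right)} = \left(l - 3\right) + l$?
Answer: $153 i \sqrt{6} \approx 374.77 i$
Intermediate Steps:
$B{\left(l \right)} = -3 + 2 l$ ($B{\left(l \right)} = \left(-3 + l\right) + l = -3 + 2 l$)
$E{\left(S \right)} = -15$
$M = 3 i \sqrt{6}$ ($M = 3 \sqrt{\left(-3 + 2 \cdot 6\right) - 15} = 3 \sqrt{\left(-3 + 12\right) - 15} = 3 \sqrt{9 - 15} = 3 \sqrt{-6} = 3 i \sqrt{6} \approx 7.3485 i$)
$\left(-89 + 140\right) M = \left(-89 + 140\right) 3 i \sqrt{6} = 51 \cdot 3 i \sqrt{6} = 153 i \sqrt{6}$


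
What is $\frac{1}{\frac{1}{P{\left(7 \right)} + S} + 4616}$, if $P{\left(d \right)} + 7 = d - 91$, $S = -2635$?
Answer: $\frac{2726}{12583215} \approx 0.00021664$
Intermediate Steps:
$P{\left(d \right)} = -98 + d$ ($P{\left(d \right)} = -7 + \left(d - 91\right) = -7 + \left(-91 + d\right) = -98 + d$)
$\frac{1}{\frac{1}{P{\left(7 \right)} + S} + 4616} = \frac{1}{\frac{1}{\left(-98 + 7\right) - 2635} + 4616} = \frac{1}{\frac{1}{-91 - 2635} + 4616} = \frac{1}{\frac{1}{-2726} + 4616} = \frac{1}{- \frac{1}{2726} + 4616} = \frac{1}{\frac{12583215}{2726}} = \frac{2726}{12583215}$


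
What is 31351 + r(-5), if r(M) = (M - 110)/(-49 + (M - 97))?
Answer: 4734116/151 ≈ 31352.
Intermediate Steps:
r(M) = (-110 + M)/(-146 + M) (r(M) = (-110 + M)/(-49 + (-97 + M)) = (-110 + M)/(-146 + M))
31351 + r(-5) = 31351 + (-110 - 5)/(-146 - 5) = 31351 - 115/(-151) = 31351 - 1/151*(-115) = 31351 + 115/151 = 4734116/151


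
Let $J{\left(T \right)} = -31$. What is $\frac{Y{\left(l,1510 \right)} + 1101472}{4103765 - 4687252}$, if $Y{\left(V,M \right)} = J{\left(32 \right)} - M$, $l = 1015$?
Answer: $- \frac{1099931}{583487} \approx -1.8851$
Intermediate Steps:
$Y{\left(V,M \right)} = -31 - M$
$\frac{Y{\left(l,1510 \right)} + 1101472}{4103765 - 4687252} = \frac{\left(-31 - 1510\right) + 1101472}{4103765 - 4687252} = \frac{\left(-31 - 1510\right) + 1101472}{-583487} = \left(-1541 + 1101472\right) \left(- \frac{1}{583487}\right) = 1099931 \left(- \frac{1}{583487}\right) = - \frac{1099931}{583487}$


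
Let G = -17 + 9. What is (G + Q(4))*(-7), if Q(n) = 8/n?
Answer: 42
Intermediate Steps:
G = -8
(G + Q(4))*(-7) = (-8 + 8/4)*(-7) = (-8 + 8*(1/4))*(-7) = (-8 + 2)*(-7) = -6*(-7) = 42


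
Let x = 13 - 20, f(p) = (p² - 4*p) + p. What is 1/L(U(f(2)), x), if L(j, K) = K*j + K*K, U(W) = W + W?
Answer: 1/77 ≈ 0.012987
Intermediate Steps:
f(p) = p² - 3*p
U(W) = 2*W
x = -7
L(j, K) = K² + K*j (L(j, K) = K*j + K² = K² + K*j)
1/L(U(f(2)), x) = 1/(-7*(-7 + 2*(2*(-3 + 2)))) = 1/(-7*(-7 + 2*(2*(-1)))) = 1/(-7*(-7 + 2*(-2))) = 1/(-7*(-7 - 4)) = 1/(-7*(-11)) = 1/77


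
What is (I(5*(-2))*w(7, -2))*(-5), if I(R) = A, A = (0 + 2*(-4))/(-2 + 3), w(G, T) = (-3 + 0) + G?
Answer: 160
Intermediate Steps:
w(G, T) = -3 + G
A = -8 (A = (0 - 8)/1 = -8*1 = -8)
I(R) = -8
(I(5*(-2))*w(7, -2))*(-5) = -8*(-3 + 7)*(-5) = -8*4*(-5) = -32*(-5) = 160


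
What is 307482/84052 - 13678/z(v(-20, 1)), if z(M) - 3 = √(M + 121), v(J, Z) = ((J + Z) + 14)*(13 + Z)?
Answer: 41213143/42026 - 977*√51/3 ≈ -1345.1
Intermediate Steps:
v(J, Z) = (13 + Z)*(14 + J + Z) (v(J, Z) = (14 + J + Z)*(13 + Z) = (13 + Z)*(14 + J + Z))
z(M) = 3 + √(121 + M) (z(M) = 3 + √(M + 121) = 3 + √(121 + M))
307482/84052 - 13678/z(v(-20, 1)) = 307482/84052 - 13678/(3 + √(121 + (182 + 1² + 13*(-20) + 27*1 - 20*1))) = 307482*(1/84052) - 13678/(3 + √(121 + (182 + 1 - 260 + 27 - 20))) = 153741/42026 - 13678/(3 + √(121 - 70)) = 153741/42026 - 13678/(3 + √51)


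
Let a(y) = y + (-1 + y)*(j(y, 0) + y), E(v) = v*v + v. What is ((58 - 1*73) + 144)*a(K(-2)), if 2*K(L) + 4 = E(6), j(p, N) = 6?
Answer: 60501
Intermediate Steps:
E(v) = v + v² (E(v) = v² + v = v + v²)
K(L) = 19 (K(L) = -2 + (6*(1 + 6))/2 = -2 + (6*7)/2 = -2 + (½)*42 = -2 + 21 = 19)
a(y) = y + (-1 + y)*(6 + y)
((58 - 1*73) + 144)*a(K(-2)) = ((58 - 1*73) + 144)*(-6 + 19² + 6*19) = ((58 - 73) + 144)*(-6 + 361 + 114) = (-15 + 144)*469 = 129*469 = 60501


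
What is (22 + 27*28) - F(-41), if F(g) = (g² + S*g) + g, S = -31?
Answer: -2133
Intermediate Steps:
F(g) = g² - 30*g (F(g) = (g² - 31*g) + g = g² - 30*g)
(22 + 27*28) - F(-41) = (22 + 27*28) - (-41)*(-30 - 41) = (22 + 756) - (-41)*(-71) = 778 - 1*2911 = 778 - 2911 = -2133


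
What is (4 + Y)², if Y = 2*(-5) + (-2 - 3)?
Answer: 121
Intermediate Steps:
Y = -15 (Y = -10 - 5 = -15)
(4 + Y)² = (4 - 15)² = (-11)² = 121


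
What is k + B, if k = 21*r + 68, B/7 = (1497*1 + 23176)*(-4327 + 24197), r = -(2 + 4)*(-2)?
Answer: 3431767890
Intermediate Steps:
r = 12 (r = -6*(-2) = -1*(-12) = 12)
B = 3431767570 (B = 7*((1497*1 + 23176)*(-4327 + 24197)) = 7*((1497 + 23176)*19870) = 7*(24673*19870) = 7*490252510 = 3431767570)
k = 320 (k = 21*12 + 68 = 252 + 68 = 320)
k + B = 320 + 3431767570 = 3431767890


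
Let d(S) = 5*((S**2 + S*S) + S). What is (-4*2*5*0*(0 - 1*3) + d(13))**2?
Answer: 3080025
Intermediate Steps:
d(S) = 5*S + 10*S**2 (d(S) = 5*((S**2 + S**2) + S) = 5*(2*S**2 + S) = 5*(S + 2*S**2) = 5*S + 10*S**2)
(-4*2*5*0*(0 - 1*3) + d(13))**2 = (-4*2*5*0*(0 - 1*3) + 5*13*(1 + 2*13))**2 = (-40*0*(0 - 3) + 5*13*(1 + 26))**2 = (-40*0*(-3) + 5*13*27)**2 = (-40*0 + 1755)**2 = (-4*0 + 1755)**2 = (0 + 1755)**2 = 1755**2 = 3080025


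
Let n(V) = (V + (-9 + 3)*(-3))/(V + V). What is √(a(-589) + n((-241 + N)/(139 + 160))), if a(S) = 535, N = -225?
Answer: 3*√3195362/233 ≈ 23.016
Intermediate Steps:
n(V) = (18 + V)/(2*V) (n(V) = (V - 6*(-3))/((2*V)) = (V + 18)*(1/(2*V)) = (18 + V)*(1/(2*V)) = (18 + V)/(2*V))
√(a(-589) + n((-241 + N)/(139 + 160))) = √(535 + (18 + (-241 - 225)/(139 + 160))/(2*(((-241 - 225)/(139 + 160))))) = √(535 + (18 - 466/299)/(2*((-466/299)))) = √(535 + (18 - 466*1/299)/(2*((-466*1/299)))) = √(535 + (18 - 466/299)/(2*(-466/299))) = √(535 + (½)*(-299/466)*(4916/299)) = √(535 - 1229/233) = √(123426/233) = 3*√3195362/233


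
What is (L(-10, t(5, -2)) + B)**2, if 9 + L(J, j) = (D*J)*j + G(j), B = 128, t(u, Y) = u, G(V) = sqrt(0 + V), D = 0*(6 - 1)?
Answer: (119 + sqrt(5))**2 ≈ 14698.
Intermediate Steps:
D = 0 (D = 0*5 = 0)
G(V) = sqrt(V)
L(J, j) = -9 + sqrt(j) (L(J, j) = -9 + ((0*J)*j + sqrt(j)) = -9 + (0*j + sqrt(j)) = -9 + (0 + sqrt(j)) = -9 + sqrt(j))
(L(-10, t(5, -2)) + B)**2 = ((-9 + sqrt(5)) + 128)**2 = (119 + sqrt(5))**2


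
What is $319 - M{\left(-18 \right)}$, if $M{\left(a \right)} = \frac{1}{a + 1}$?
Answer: $\frac{5424}{17} \approx 319.06$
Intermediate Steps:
$M{\left(a \right)} = \frac{1}{1 + a}$
$319 - M{\left(-18 \right)} = 319 - \frac{1}{1 - 18} = 319 - \frac{1}{-17} = 319 - - \frac{1}{17} = 319 + \frac{1}{17} = \frac{5424}{17}$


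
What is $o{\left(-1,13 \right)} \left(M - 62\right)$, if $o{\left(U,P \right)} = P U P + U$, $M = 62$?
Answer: $0$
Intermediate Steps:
$o{\left(U,P \right)} = U + U P^{2}$ ($o{\left(U,P \right)} = U P^{2} + U = U + U P^{2}$)
$o{\left(-1,13 \right)} \left(M - 62\right) = - (1 + 13^{2}) \left(62 - 62\right) = - (1 + 169) 0 = \left(-1\right) 170 \cdot 0 = \left(-170\right) 0 = 0$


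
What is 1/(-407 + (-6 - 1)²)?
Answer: -1/358 ≈ -0.0027933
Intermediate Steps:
1/(-407 + (-6 - 1)²) = 1/(-407 + (-7)²) = 1/(-407 + 49) = 1/(-358) = -1/358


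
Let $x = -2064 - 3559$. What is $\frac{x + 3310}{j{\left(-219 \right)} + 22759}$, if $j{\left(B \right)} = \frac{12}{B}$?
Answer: $- \frac{56283}{553801} \approx -0.10163$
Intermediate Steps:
$x = -5623$
$\frac{x + 3310}{j{\left(-219 \right)} + 22759} = \frac{-5623 + 3310}{\frac{12}{-219} + 22759} = - \frac{2313}{12 \left(- \frac{1}{219}\right) + 22759} = - \frac{2313}{- \frac{4}{73} + 22759} = - \frac{2313}{\frac{1661403}{73}} = \left(-2313\right) \frac{73}{1661403} = - \frac{56283}{553801}$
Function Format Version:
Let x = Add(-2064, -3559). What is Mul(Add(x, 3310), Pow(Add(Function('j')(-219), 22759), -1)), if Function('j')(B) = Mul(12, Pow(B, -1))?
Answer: Rational(-56283, 553801) ≈ -0.10163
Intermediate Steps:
x = -5623
Mul(Add(x, 3310), Pow(Add(Function('j')(-219), 22759), -1)) = Mul(Add(-5623, 3310), Pow(Add(Mul(12, Pow(-219, -1)), 22759), -1)) = Mul(-2313, Pow(Add(Mul(12, Rational(-1, 219)), 22759), -1)) = Mul(-2313, Pow(Add(Rational(-4, 73), 22759), -1)) = Mul(-2313, Pow(Rational(1661403, 73), -1)) = Mul(-2313, Rational(73, 1661403)) = Rational(-56283, 553801)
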